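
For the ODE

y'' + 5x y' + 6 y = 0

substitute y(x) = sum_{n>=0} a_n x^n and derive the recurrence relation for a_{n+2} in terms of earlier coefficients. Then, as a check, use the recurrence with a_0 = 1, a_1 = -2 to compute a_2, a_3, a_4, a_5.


Substitute y = sum_n a_n x^n.
y''(x) has coefficient (n+2)(n+1) a_{n+2} at x^n;
5 x y'(x) has coefficient 5 n a_n at x^n (shift);
6 y(x) has coefficient 6 a_n at x^n.
Matching x^n: (n+2)(n+1) a_{n+2} + (5n + 6) a_n = 0.
Thus a_{n+2} = (-5n - 6) / ((n+1)(n+2)) * a_n.

Check with a_0 = 1, a_1 = -2 (apply the recurrence for n = 0, 1, 2, 3): a_0 = 1, a_1 = -2, a_2 = -3, a_3 = 11/3, a_4 = 4, a_5 = -77/20.

a_(n+2) = (-5n - 6) / ((n+1)(n+2)) * a_n; check: a_0 = 1, a_1 = -2, a_2 = -3, a_3 = 11/3, a_4 = 4, a_5 = -77/20


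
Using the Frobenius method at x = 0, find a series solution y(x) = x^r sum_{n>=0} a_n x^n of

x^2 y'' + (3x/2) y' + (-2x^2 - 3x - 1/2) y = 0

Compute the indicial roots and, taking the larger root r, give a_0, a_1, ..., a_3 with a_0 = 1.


Write in Frobenius form y'' + (p(x)/x) y' + (q(x)/x^2) y = 0:
  p(x) = 3/2,  q(x) = -2x^2 - 3x - 1/2.
Indicial equation: r(r-1) + (3/2) r + (-1/2) = 0 -> roots r_1 = 1/2, r_2 = -1.
Take r = r_1 = 1/2. Let y(x) = x^r sum_{n>=0} a_n x^n with a_0 = 1.
Substitute y = x^r sum a_n x^n and match x^{r+n}. The recurrence is
  D(n) a_n - 3 a_{n-1} - 2 a_{n-2} = 0,  where D(n) = (r+n)(r+n-1) + (3/2)(r+n) + (-1/2).
  a_n = [3 a_{n-1} + 2 a_{n-2}] / D(n).
Since the indicial polynomial factors as (r - r_1)(r - r_2), D(n) = (r_1 + n - r_1)(r_1 + n - r_2) = n(n + 3/2).
Evaluating step by step (a_0 = 1):
  n = 1: D(1) = 1(1 + 3/2) = 5/2; numerator = 3(1) = 3; a_1 = (3)/(5/2) = 6/5
  n = 2: D(2) = 2(2 + 3/2) = 7; numerator = 3(6/5) + 2(1) = 28/5; a_2 = (28/5)/(7) = 4/5
  n = 3: D(3) = 3(3 + 3/2) = 27/2; numerator = 3(4/5) + 2(6/5) = 24/5; a_3 = (24/5)/(27/2) = 16/45

r = 1/2; a_0 = 1; a_1 = 6/5; a_2 = 4/5; a_3 = 16/45


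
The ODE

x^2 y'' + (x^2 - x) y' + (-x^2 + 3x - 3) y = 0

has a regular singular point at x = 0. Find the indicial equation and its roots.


Divide by x^2 to reach normal form y'' + P_1(x) y' + P_2(x) y = 0 with P_1(x) = 1 - 1/x and P_2(x) = -1 + 3/x - 3/x^2.
x = 0 is a singular point because the y'-coefficient 1 - 1/x has a pole at x = 0 and the y-coefficient -1 + 3/x - 3/x^2 has a pole at x = 0.
It is a regular singular point because x P_1(x) = p(x) = x - 1 and x^2 P_2(x) = q(x) = -x^2 + 3x - 3 are polynomials, hence analytic at x = 0.
p(0) = -1,  q(0) = -3.
Indicial equation: r(r-1) + p(0) r + q(0) = 0, i.e. r^2 + (p(0) - 1) r + q(0) = 0, i.e. r^2 - 2 r - 3 = 0.
Discriminant: (-2)^2 - 4(-3) = 16, so r = (2 ± 4)/2.
Solving: r_1 = 3, r_2 = -1.

indicial: r^2 - 2 r - 3 = 0; roots r_1 = 3, r_2 = -1


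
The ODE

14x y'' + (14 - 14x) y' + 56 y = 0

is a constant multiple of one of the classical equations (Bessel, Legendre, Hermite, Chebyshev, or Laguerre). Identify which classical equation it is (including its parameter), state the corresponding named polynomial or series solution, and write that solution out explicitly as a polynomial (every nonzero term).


All three coefficients share the factor 14; dividing through by 14 gives  x y'' + (1 - x) y' + 4 y = 0.
This matches the Laguerre equation x y'' + (1 - x) y' + n y = 0 with n = 4; the polynomial solution is L_4(x).
With y = sum_k a_k x^k, matching x^k gives (k+1)k a_{k+1} + (k+1) a_{k+1} - k a_k + n a_k = 0, i.e. (k+1)^2 a_{k+1} = (k - n) a_k = (k - 4) a_k. The right side vanishes at k = 4, so the series terminates at degree 4.
Standard normalization L_n(0) = 1 gives a_0 = 1. Work upward with a_{k+1} = (k - 4) a_k / (k+1)^2:
  a_1 = (0 - 4)(1) / 1^2 = -4/1 = -4
  a_2 = (1 - 4)(-4) / 2^2 = 12/4 = 3
  a_3 = (2 - 4)(3) / 3^2 = -6/9 = -2/3
  a_4 = (3 - 4)(-2/3) / 4^2 = (2/3)/16 = 1/24
Hence L_4(x) = x^4/24 - 2 x^3/3 + 3 x^2 - 4 x + 1.

L_4(x); series = x^4/24 - 2 x^3/3 + 3 x^2 - 4 x + 1


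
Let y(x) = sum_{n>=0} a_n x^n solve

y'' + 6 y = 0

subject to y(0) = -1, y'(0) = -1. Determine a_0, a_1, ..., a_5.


Ansatz: y(x) = sum_{n>=0} a_n x^n, so y'(x) = sum_{n>=1} n a_n x^(n-1) and y''(x) = sum_{n>=2} n(n-1) a_n x^(n-2).
Substitute into P(x) y'' + Q(x) y' + R(x) y = 0 with P(x) = 1, Q(x) = 0, R(x) = 6, and match powers of x.
Initial conditions: a_0 = -1, a_1 = -1.
Setting the coefficient of each power of x to zero and solving order by order (substituting the coefficients already found):
  x^0: 2 a_2 + 6 a_0 = 0  ->  2 a_2 = -6 a_0 = 6  ->  a_2 = 3
  x^1: 6 a_3 + 6 a_1 = 0  ->  6 a_3 = -6 a_1 = 6  ->  a_3 = 1
  x^2: 12 a_4 + 6 a_2 = 0  ->  12 a_4 = -6 a_2 = -18  ->  a_4 = -3/2
  x^3: 20 a_5 + 6 a_3 = 0  ->  20 a_5 = -6 a_3 = -6  ->  a_5 = -3/10
Truncated series: y(x) = -1 - x + 3 x^2 + x^3 - (3/2) x^4 - (3/10) x^5 + O(x^6).

a_0 = -1; a_1 = -1; a_2 = 3; a_3 = 1; a_4 = -3/2; a_5 = -3/10


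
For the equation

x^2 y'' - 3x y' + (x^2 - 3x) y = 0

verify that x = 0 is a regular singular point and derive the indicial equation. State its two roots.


Divide by x^2 to reach normal form y'' + P_1(x) y' + P_2(x) y = 0 with P_1(x) = -3/x and P_2(x) = 1 - 3/x.
x = 0 is a singular point because the y'-coefficient -3/x has a pole at x = 0 and the y-coefficient 1 - 3/x has a pole at x = 0.
It is a regular singular point because x P_1(x) = p(x) = -3 and x^2 P_2(x) = q(x) = x^2 - 3x are polynomials, hence analytic at x = 0.
p(0) = -3,  q(0) = 0.
Indicial equation: r(r-1) + p(0) r + q(0) = 0, i.e. r^2 + (p(0) - 1) r + q(0) = 0, i.e. r^2 - 4 r = 0.
Discriminant: (-4)^2 - 4(0) = 16, so r = (4 ± 4)/2.
Solving: r_1 = 4, r_2 = 0.

indicial: r^2 - 4 r = 0; roots r_1 = 4, r_2 = 0


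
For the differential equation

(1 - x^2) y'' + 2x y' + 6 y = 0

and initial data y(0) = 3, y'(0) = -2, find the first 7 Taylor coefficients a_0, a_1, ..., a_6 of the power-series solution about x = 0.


Ansatz: y(x) = sum_{n>=0} a_n x^n, so y'(x) = sum_{n>=1} n a_n x^(n-1) and y''(x) = sum_{n>=2} n(n-1) a_n x^(n-2).
Substitute into P(x) y'' + Q(x) y' + R(x) y = 0 with P(x) = 1 - x^2, Q(x) = 2x, R(x) = 6, and match powers of x.
Initial conditions: a_0 = 3, a_1 = -2.
Setting the coefficient of each power of x to zero and solving order by order (substituting the coefficients already found):
  x^0: 2 a_2 + 6 a_0 = 0  ->  2 a_2 = -6 a_0 = -18  ->  a_2 = -9
  x^1: 6 a_3 + 8 a_1 = 0  ->  6 a_3 = -8 a_1 = 16  ->  a_3 = 8/3
  x^2: 12 a_4 + 8 a_2 = 0  ->  12 a_4 = -8 a_2 = 72  ->  a_4 = 6
  x^3: 20 a_5 + 6 a_3 = 0  ->  20 a_5 = -6 a_3 = -16  ->  a_5 = -4/5
  x^4: 30 a_6 + 2 a_4 = 0  ->  30 a_6 = -2 a_4 = -12  ->  a_6 = -2/5
Truncated series: y(x) = 3 - 2 x - 9 x^2 + (8/3) x^3 + 6 x^4 - (4/5) x^5 - (2/5) x^6 + O(x^7).

a_0 = 3; a_1 = -2; a_2 = -9; a_3 = 8/3; a_4 = 6; a_5 = -4/5; a_6 = -2/5


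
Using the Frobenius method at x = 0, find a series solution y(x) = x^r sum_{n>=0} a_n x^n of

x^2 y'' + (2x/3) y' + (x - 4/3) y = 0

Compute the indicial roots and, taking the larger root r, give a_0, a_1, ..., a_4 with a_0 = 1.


Write in Frobenius form y'' + (p(x)/x) y' + (q(x)/x^2) y = 0:
  p(x) = 2/3,  q(x) = x - 4/3.
Indicial equation: r(r-1) + (2/3) r + (-4/3) = 0 -> roots r_1 = 4/3, r_2 = -1.
Take r = r_1 = 4/3. Let y(x) = x^r sum_{n>=0} a_n x^n with a_0 = 1.
Substitute y = x^r sum a_n x^n and match x^{r+n}. The recurrence is
  D(n) a_n + 1 a_{n-1} = 0,  where D(n) = (r+n)(r+n-1) + (2/3)(r+n) + (-4/3).
  a_n = -1 / D(n) * a_{n-1}.
Since the indicial polynomial factors as (r - r_1)(r - r_2), D(n) = (r_1 + n - r_1)(r_1 + n - r_2) = n(n + 7/3).
Evaluating step by step (a_0 = 1):
  n = 1: D(1) = 1(1 + 7/3) = 10/3; numerator = -1(1) = -1; a_1 = (-1)/(10/3) = -3/10
  n = 2: D(2) = 2(2 + 7/3) = 26/3; numerator = -1(-3/10) = 3/10; a_2 = (3/10)/(26/3) = 9/260
  n = 3: D(3) = 3(3 + 7/3) = 16; numerator = -1(9/260) = -9/260; a_3 = (-9/260)/(16) = -9/4160
  n = 4: D(4) = 4(4 + 7/3) = 76/3; numerator = -1(-9/4160) = 9/4160; a_4 = (9/4160)/(76/3) = 27/316160

r = 4/3; a_0 = 1; a_1 = -3/10; a_2 = 9/260; a_3 = -9/4160; a_4 = 27/316160


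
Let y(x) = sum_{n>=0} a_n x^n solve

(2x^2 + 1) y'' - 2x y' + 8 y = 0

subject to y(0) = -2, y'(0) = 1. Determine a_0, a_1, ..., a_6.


Ansatz: y(x) = sum_{n>=0} a_n x^n, so y'(x) = sum_{n>=1} n a_n x^(n-1) and y''(x) = sum_{n>=2} n(n-1) a_n x^(n-2).
Substitute into P(x) y'' + Q(x) y' + R(x) y = 0 with P(x) = 2x^2 + 1, Q(x) = -2x, R(x) = 8, and match powers of x.
Initial conditions: a_0 = -2, a_1 = 1.
Setting the coefficient of each power of x to zero and solving order by order (substituting the coefficients already found):
  x^0: 2 a_2 + 8 a_0 = 0  ->  2 a_2 = -8 a_0 = 16  ->  a_2 = 8
  x^1: 6 a_3 + 6 a_1 = 0  ->  6 a_3 = -6 a_1 = -6  ->  a_3 = -1
  x^2: 12 a_4 + 8 a_2 = 0  ->  12 a_4 = -8 a_2 = -64  ->  a_4 = -16/3
  x^3: 20 a_5 + 14 a_3 = 0  ->  20 a_5 = -14 a_3 = 14  ->  a_5 = 7/10
  x^4: 30 a_6 + 24 a_4 = 0  ->  30 a_6 = -24 a_4 = 128  ->  a_6 = 64/15
Truncated series: y(x) = -2 + x + 8 x^2 - x^3 - (16/3) x^4 + (7/10) x^5 + (64/15) x^6 + O(x^7).

a_0 = -2; a_1 = 1; a_2 = 8; a_3 = -1; a_4 = -16/3; a_5 = 7/10; a_6 = 64/15


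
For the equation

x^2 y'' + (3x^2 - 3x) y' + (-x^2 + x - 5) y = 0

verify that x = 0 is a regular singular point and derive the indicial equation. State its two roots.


Divide by x^2 to reach normal form y'' + P_1(x) y' + P_2(x) y = 0 with P_1(x) = 3 - 3/x and P_2(x) = -1 + 1/x - 5/x^2.
x = 0 is a singular point because the y'-coefficient 3 - 3/x has a pole at x = 0 and the y-coefficient -1 + 1/x - 5/x^2 has a pole at x = 0.
It is a regular singular point because x P_1(x) = p(x) = 3x - 3 and x^2 P_2(x) = q(x) = -x^2 + x - 5 are polynomials, hence analytic at x = 0.
p(0) = -3,  q(0) = -5.
Indicial equation: r(r-1) + p(0) r + q(0) = 0, i.e. r^2 + (p(0) - 1) r + q(0) = 0, i.e. r^2 - 4 r - 5 = 0.
Discriminant: (-4)^2 - 4(-5) = 36, so r = (4 ± 6)/2.
Solving: r_1 = 5, r_2 = -1.

indicial: r^2 - 4 r - 5 = 0; roots r_1 = 5, r_2 = -1


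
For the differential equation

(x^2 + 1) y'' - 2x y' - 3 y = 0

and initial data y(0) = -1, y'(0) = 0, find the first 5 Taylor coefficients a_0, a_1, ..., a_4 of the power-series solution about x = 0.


Ansatz: y(x) = sum_{n>=0} a_n x^n, so y'(x) = sum_{n>=1} n a_n x^(n-1) and y''(x) = sum_{n>=2} n(n-1) a_n x^(n-2).
Substitute into P(x) y'' + Q(x) y' + R(x) y = 0 with P(x) = x^2 + 1, Q(x) = -2x, R(x) = -3, and match powers of x.
Initial conditions: a_0 = -1, a_1 = 0.
Setting the coefficient of each power of x to zero and solving order by order (substituting the coefficients already found):
  x^0: 2 a_2 - 3 a_0 = 0  ->  2 a_2 = 3 a_0 = -3  ->  a_2 = -3/2
  x^1: 6 a_3 - 5 a_1 = 0  ->  6 a_3 = 5 a_1 = 0  ->  a_3 = 0
  x^2: 12 a_4 - 5 a_2 = 0  ->  12 a_4 = 5 a_2 = -15/2  ->  a_4 = -5/8
Truncated series: y(x) = -1 - (3/2) x^2 - (5/8) x^4 + O(x^5).

a_0 = -1; a_1 = 0; a_2 = -3/2; a_3 = 0; a_4 = -5/8


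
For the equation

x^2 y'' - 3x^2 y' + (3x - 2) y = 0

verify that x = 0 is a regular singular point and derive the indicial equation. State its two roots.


Divide by x^2 to reach normal form y'' + P_1(x) y' + P_2(x) y = 0 with P_1(x) = -3 and P_2(x) = 3/x - 2/x^2.
x = 0 is a singular point because the y-coefficient 3/x - 2/x^2 has a pole at x = 0.
It is a regular singular point because x P_1(x) = p(x) = -3x and x^2 P_2(x) = q(x) = 3x - 2 are polynomials, hence analytic at x = 0.
p(0) = 0,  q(0) = -2.
Indicial equation: r(r-1) + p(0) r + q(0) = 0, i.e. r^2 + (p(0) - 1) r + q(0) = 0, i.e. r^2 - 1 r - 2 = 0.
Discriminant: (-1)^2 - 4(-2) = 9, so r = (1 ± 3)/2.
Solving: r_1 = 2, r_2 = -1.

indicial: r^2 - 1 r - 2 = 0; roots r_1 = 2, r_2 = -1


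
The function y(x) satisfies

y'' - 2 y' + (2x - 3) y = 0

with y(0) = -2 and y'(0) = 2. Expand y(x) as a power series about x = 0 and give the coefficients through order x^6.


Ansatz: y(x) = sum_{n>=0} a_n x^n, so y'(x) = sum_{n>=1} n a_n x^(n-1) and y''(x) = sum_{n>=2} n(n-1) a_n x^(n-2).
Substitute into P(x) y'' + Q(x) y' + R(x) y = 0 with P(x) = 1, Q(x) = -2, R(x) = 2x - 3, and match powers of x.
Initial conditions: a_0 = -2, a_1 = 2.
Setting the coefficient of each power of x to zero and solving order by order (substituting the coefficients already found):
  x^0: 2 a_2 - 2 a_1 - 3 a_0 = 0  ->  2 a_2 = 2 a_1 + 3 a_0 = -2  ->  a_2 = -1
  x^1: 6 a_3 - 4 a_2 - 3 a_1 + 2 a_0 = 0  ->  6 a_3 = 4 a_2 + 3 a_1 - 2 a_0 = 6  ->  a_3 = 1
  x^2: 12 a_4 - 6 a_3 - 3 a_2 + 2 a_1 = 0  ->  12 a_4 = 6 a_3 + 3 a_2 - 2 a_1 = -1  ->  a_4 = -1/12
  x^3: 20 a_5 - 8 a_4 - 3 a_3 + 2 a_2 = 0  ->  20 a_5 = 8 a_4 + 3 a_3 - 2 a_2 = 13/3  ->  a_5 = 13/60
  x^4: 30 a_6 - 10 a_5 - 3 a_4 + 2 a_3 = 0  ->  30 a_6 = 10 a_5 + 3 a_4 - 2 a_3 = -1/12  ->  a_6 = -1/360
Truncated series: y(x) = -2 + 2 x - x^2 + x^3 - (1/12) x^4 + (13/60) x^5 - (1/360) x^6 + O(x^7).

a_0 = -2; a_1 = 2; a_2 = -1; a_3 = 1; a_4 = -1/12; a_5 = 13/60; a_6 = -1/360


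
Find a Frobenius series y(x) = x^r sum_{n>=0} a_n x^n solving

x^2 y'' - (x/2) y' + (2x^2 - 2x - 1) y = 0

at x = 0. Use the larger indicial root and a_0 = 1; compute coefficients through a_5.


Write in Frobenius form y'' + (p(x)/x) y' + (q(x)/x^2) y = 0:
  p(x) = -1/2,  q(x) = 2x^2 - 2x - 1.
Indicial equation: r(r-1) + (-1/2) r + (-1) = 0 -> roots r_1 = 2, r_2 = -1/2.
Take r = r_1 = 2. Let y(x) = x^r sum_{n>=0} a_n x^n with a_0 = 1.
Substitute y = x^r sum a_n x^n and match x^{r+n}. The recurrence is
  D(n) a_n - 2 a_{n-1} + 2 a_{n-2} = 0,  where D(n) = (r+n)(r+n-1) + (-1/2)(r+n) + (-1).
  a_n = [2 a_{n-1} - 2 a_{n-2}] / D(n).
Since the indicial polynomial factors as (r - r_1)(r - r_2), D(n) = (r_1 + n - r_1)(r_1 + n - r_2) = n(n + 5/2).
Evaluating step by step (a_0 = 1):
  n = 1: D(1) = 1(1 + 5/2) = 7/2; numerator = 2(1) = 2; a_1 = (2)/(7/2) = 4/7
  n = 2: D(2) = 2(2 + 5/2) = 9; numerator = 2(4/7) - 2(1) = -6/7; a_2 = (-6/7)/(9) = -2/21
  n = 3: D(3) = 3(3 + 5/2) = 33/2; numerator = 2(-2/21) - 2(4/7) = -4/3; a_3 = (-4/3)/(33/2) = -8/99
  n = 4: D(4) = 4(4 + 5/2) = 26; numerator = 2(-8/99) - 2(-2/21) = 20/693; a_4 = (20/693)/(26) = 10/9009
  n = 5: D(5) = 5(5 + 5/2) = 75/2; numerator = 2(10/9009) - 2(-8/99) = 164/1001; a_5 = (164/1001)/(75/2) = 328/75075

r = 2; a_0 = 1; a_1 = 4/7; a_2 = -2/21; a_3 = -8/99; a_4 = 10/9009; a_5 = 328/75075


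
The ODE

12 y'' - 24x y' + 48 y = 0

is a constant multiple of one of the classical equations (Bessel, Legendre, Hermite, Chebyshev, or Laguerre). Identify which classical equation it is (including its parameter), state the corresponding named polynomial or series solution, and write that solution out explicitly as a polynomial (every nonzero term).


All three coefficients share the factor 12; dividing through by 12 gives  y'' - 2x y' + 4 y = 0.
This matches the Hermite equation y'' - 2x y' + 2n y = 0 with 2n = 4, so n = 2; the polynomial solution is H_2(x).
With y = sum_k a_k x^k, matching x^k gives (k+2)(k+1) a_{k+2} = 2(k - n) a_k = 2(k - 2) a_k. The right side vanishes at k = 2, so the series with the parity of 2 terminates at degree 2.
Standard normalization: leading coefficient of H_n is 2^n, so a_2 = 2^2 = 4. Work downward with a_k = (k+1)(k+2) a_{k+2} / (2(k - n)):
  a_0 = (1)(2)(4) / (2(0 - 2)) = 8/(-4) = -2
Hence H_2(x) = 4 x^2 - 2.

H_2(x); series = 4 x^2 - 2


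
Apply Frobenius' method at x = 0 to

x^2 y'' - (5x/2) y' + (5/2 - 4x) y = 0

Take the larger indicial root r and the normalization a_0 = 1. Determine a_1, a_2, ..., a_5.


Write in Frobenius form y'' + (p(x)/x) y' + (q(x)/x^2) y = 0:
  p(x) = -5/2,  q(x) = 5/2 - 4x.
Indicial equation: r(r-1) + (-5/2) r + (5/2) = 0 -> roots r_1 = 5/2, r_2 = 1.
Take r = r_1 = 5/2. Let y(x) = x^r sum_{n>=0} a_n x^n with a_0 = 1.
Substitute y = x^r sum a_n x^n and match x^{r+n}. The recurrence is
  D(n) a_n - 4 a_{n-1} = 0,  where D(n) = (r+n)(r+n-1) + (-5/2)(r+n) + (5/2).
  a_n = 4 / D(n) * a_{n-1}.
Since the indicial polynomial factors as (r - r_1)(r - r_2), D(n) = (r_1 + n - r_1)(r_1 + n - r_2) = n(n + 3/2).
Evaluating step by step (a_0 = 1):
  n = 1: D(1) = 1(1 + 3/2) = 5/2; numerator = 4(1) = 4; a_1 = (4)/(5/2) = 8/5
  n = 2: D(2) = 2(2 + 3/2) = 7; numerator = 4(8/5) = 32/5; a_2 = (32/5)/(7) = 32/35
  n = 3: D(3) = 3(3 + 3/2) = 27/2; numerator = 4(32/35) = 128/35; a_3 = (128/35)/(27/2) = 256/945
  n = 4: D(4) = 4(4 + 3/2) = 22; numerator = 4(256/945) = 1024/945; a_4 = (1024/945)/(22) = 512/10395
  n = 5: D(5) = 5(5 + 3/2) = 65/2; numerator = 4(512/10395) = 2048/10395; a_5 = (2048/10395)/(65/2) = 4096/675675

r = 5/2; a_0 = 1; a_1 = 8/5; a_2 = 32/35; a_3 = 256/945; a_4 = 512/10395; a_5 = 4096/675675


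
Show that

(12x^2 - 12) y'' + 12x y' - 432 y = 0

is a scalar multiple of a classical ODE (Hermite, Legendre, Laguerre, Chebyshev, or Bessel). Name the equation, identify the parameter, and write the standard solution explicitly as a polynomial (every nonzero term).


All three coefficients share the factor -12; dividing through by -12 gives  (1 - x^2) y'' - x y' + 36 y = 0.
This matches the Chebyshev equation (1 - x^2) y'' - x y' + n^2 y = 0 (note the -x y' term, not -2x y') with n^2 = 36, so n = 6; the polynomial solution is T_6(x).
With y = sum_k a_k x^k, matching x^k gives (k+2)(k+1) a_{k+2} = (k^2 - n^2) a_k = (k - 6)(k + 6) a_k. The right side vanishes at k = 6, so the series with the parity of 6 terminates at degree 6.
Standard normalization: leading coefficient of T_n is 2^(n-1), so a_6 = 2^5 = 32. Work downward with a_k = (k+1)(k+2) a_{k+2} / ((k - 6)(k + 6)):
  a_4 = (5)(6)(32) / ((4 - 6)(4 + 6)) = 960/(-20) = -48
  a_2 = (3)(4)(-48) / ((2 - 6)(2 + 6)) = -576/(-32) = 18
  a_0 = (1)(2)(18) / ((0 - 6)(0 + 6)) = 36/(-36) = -1
Hence T_6(x) = 32 x^6 - 48 x^4 + 18 x^2 - 1.

T_6(x); series = 32 x^6 - 48 x^4 + 18 x^2 - 1


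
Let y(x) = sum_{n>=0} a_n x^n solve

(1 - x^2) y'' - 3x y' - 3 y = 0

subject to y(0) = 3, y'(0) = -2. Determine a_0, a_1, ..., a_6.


Ansatz: y(x) = sum_{n>=0} a_n x^n, so y'(x) = sum_{n>=1} n a_n x^(n-1) and y''(x) = sum_{n>=2} n(n-1) a_n x^(n-2).
Substitute into P(x) y'' + Q(x) y' + R(x) y = 0 with P(x) = 1 - x^2, Q(x) = -3x, R(x) = -3, and match powers of x.
Initial conditions: a_0 = 3, a_1 = -2.
Setting the coefficient of each power of x to zero and solving order by order (substituting the coefficients already found):
  x^0: 2 a_2 - 3 a_0 = 0  ->  2 a_2 = 3 a_0 = 9  ->  a_2 = 9/2
  x^1: 6 a_3 - 6 a_1 = 0  ->  6 a_3 = 6 a_1 = -12  ->  a_3 = -2
  x^2: 12 a_4 - 11 a_2 = 0  ->  12 a_4 = 11 a_2 = 99/2  ->  a_4 = 33/8
  x^3: 20 a_5 - 18 a_3 = 0  ->  20 a_5 = 18 a_3 = -36  ->  a_5 = -9/5
  x^4: 30 a_6 - 27 a_4 = 0  ->  30 a_6 = 27 a_4 = 891/8  ->  a_6 = 297/80
Truncated series: y(x) = 3 - 2 x + (9/2) x^2 - 2 x^3 + (33/8) x^4 - (9/5) x^5 + (297/80) x^6 + O(x^7).

a_0 = 3; a_1 = -2; a_2 = 9/2; a_3 = -2; a_4 = 33/8; a_5 = -9/5; a_6 = 297/80


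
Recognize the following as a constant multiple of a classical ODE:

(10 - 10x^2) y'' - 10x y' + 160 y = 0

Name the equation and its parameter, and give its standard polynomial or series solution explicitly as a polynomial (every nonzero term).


All three coefficients share the factor 10; dividing through by 10 gives  (1 - x^2) y'' - x y' + 16 y = 0.
This matches the Chebyshev equation (1 - x^2) y'' - x y' + n^2 y = 0 (note the -x y' term, not -2x y') with n^2 = 16, so n = 4; the polynomial solution is T_4(x).
With y = sum_k a_k x^k, matching x^k gives (k+2)(k+1) a_{k+2} = (k^2 - n^2) a_k = (k - 4)(k + 4) a_k. The right side vanishes at k = 4, so the series with the parity of 4 terminates at degree 4.
Standard normalization: leading coefficient of T_n is 2^(n-1), so a_4 = 2^3 = 8. Work downward with a_k = (k+1)(k+2) a_{k+2} / ((k - 4)(k + 4)):
  a_2 = (3)(4)(8) / ((2 - 4)(2 + 4)) = 96/(-12) = -8
  a_0 = (1)(2)(-8) / ((0 - 4)(0 + 4)) = -16/(-16) = 1
Hence T_4(x) = 8 x^4 - 8 x^2 + 1.

T_4(x); series = 8 x^4 - 8 x^2 + 1


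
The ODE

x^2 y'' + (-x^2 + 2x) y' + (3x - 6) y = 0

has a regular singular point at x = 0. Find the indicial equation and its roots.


Divide by x^2 to reach normal form y'' + P_1(x) y' + P_2(x) y = 0 with P_1(x) = -1 + 2/x and P_2(x) = 3/x - 6/x^2.
x = 0 is a singular point because the y'-coefficient -1 + 2/x has a pole at x = 0 and the y-coefficient 3/x - 6/x^2 has a pole at x = 0.
It is a regular singular point because x P_1(x) = p(x) = 2 - x and x^2 P_2(x) = q(x) = 3x - 6 are polynomials, hence analytic at x = 0.
p(0) = 2,  q(0) = -6.
Indicial equation: r(r-1) + p(0) r + q(0) = 0, i.e. r^2 + (p(0) - 1) r + q(0) = 0, i.e. r^2 + 1 r - 6 = 0.
Discriminant: (1)^2 - 4(-6) = 25, so r = (-1 ± 5)/2.
Solving: r_1 = 2, r_2 = -3.

indicial: r^2 + 1 r - 6 = 0; roots r_1 = 2, r_2 = -3


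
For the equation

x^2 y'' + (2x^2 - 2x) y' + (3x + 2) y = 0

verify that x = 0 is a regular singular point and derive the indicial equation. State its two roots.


Divide by x^2 to reach normal form y'' + P_1(x) y' + P_2(x) y = 0 with P_1(x) = 2 - 2/x and P_2(x) = 3/x + 2/x^2.
x = 0 is a singular point because the y'-coefficient 2 - 2/x has a pole at x = 0 and the y-coefficient 3/x + 2/x^2 has a pole at x = 0.
It is a regular singular point because x P_1(x) = p(x) = 2x - 2 and x^2 P_2(x) = q(x) = 3x + 2 are polynomials, hence analytic at x = 0.
p(0) = -2,  q(0) = 2.
Indicial equation: r(r-1) + p(0) r + q(0) = 0, i.e. r^2 + (p(0) - 1) r + q(0) = 0, i.e. r^2 - 3 r + 2 = 0.
Discriminant: (-3)^2 - 4(2) = 1, so r = (3 ± 1)/2.
Solving: r_1 = 2, r_2 = 1.

indicial: r^2 - 3 r + 2 = 0; roots r_1 = 2, r_2 = 1


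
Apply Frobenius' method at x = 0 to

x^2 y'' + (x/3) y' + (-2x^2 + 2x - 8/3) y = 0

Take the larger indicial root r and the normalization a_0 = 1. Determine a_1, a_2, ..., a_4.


Write in Frobenius form y'' + (p(x)/x) y' + (q(x)/x^2) y = 0:
  p(x) = 1/3,  q(x) = -2x^2 + 2x - 8/3.
Indicial equation: r(r-1) + (1/3) r + (-8/3) = 0 -> roots r_1 = 2, r_2 = -4/3.
Take r = r_1 = 2. Let y(x) = x^r sum_{n>=0} a_n x^n with a_0 = 1.
Substitute y = x^r sum a_n x^n and match x^{r+n}. The recurrence is
  D(n) a_n + 2 a_{n-1} - 2 a_{n-2} = 0,  where D(n) = (r+n)(r+n-1) + (1/3)(r+n) + (-8/3).
  a_n = [-2 a_{n-1} + 2 a_{n-2}] / D(n).
Since the indicial polynomial factors as (r - r_1)(r - r_2), D(n) = (r_1 + n - r_1)(r_1 + n - r_2) = n(n + 10/3).
Evaluating step by step (a_0 = 1):
  n = 1: D(1) = 1(1 + 10/3) = 13/3; numerator = -2(1) = -2; a_1 = (-2)/(13/3) = -6/13
  n = 2: D(2) = 2(2 + 10/3) = 32/3; numerator = -2(-6/13) + 2(1) = 38/13; a_2 = (38/13)/(32/3) = 57/208
  n = 3: D(3) = 3(3 + 10/3) = 19; numerator = -2(57/208) + 2(-6/13) = -153/104; a_3 = (-153/104)/(19) = -153/1976
  n = 4: D(4) = 4(4 + 10/3) = 88/3; numerator = -2(-153/1976) + 2(57/208) = 1389/1976; a_4 = (1389/1976)/(88/3) = 4167/173888

r = 2; a_0 = 1; a_1 = -6/13; a_2 = 57/208; a_3 = -153/1976; a_4 = 4167/173888


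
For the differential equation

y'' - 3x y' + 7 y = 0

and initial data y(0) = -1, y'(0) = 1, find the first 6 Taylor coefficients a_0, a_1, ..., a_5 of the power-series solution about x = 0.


Ansatz: y(x) = sum_{n>=0} a_n x^n, so y'(x) = sum_{n>=1} n a_n x^(n-1) and y''(x) = sum_{n>=2} n(n-1) a_n x^(n-2).
Substitute into P(x) y'' + Q(x) y' + R(x) y = 0 with P(x) = 1, Q(x) = -3x, R(x) = 7, and match powers of x.
Initial conditions: a_0 = -1, a_1 = 1.
Setting the coefficient of each power of x to zero and solving order by order (substituting the coefficients already found):
  x^0: 2 a_2 + 7 a_0 = 0  ->  2 a_2 = -7 a_0 = 7  ->  a_2 = 7/2
  x^1: 6 a_3 + 4 a_1 = 0  ->  6 a_3 = -4 a_1 = -4  ->  a_3 = -2/3
  x^2: 12 a_4 + a_2 = 0  ->  12 a_4 = -a_2 = -7/2  ->  a_4 = -7/24
  x^3: 20 a_5 - 2 a_3 = 0  ->  20 a_5 = 2 a_3 = -4/3  ->  a_5 = -1/15
Truncated series: y(x) = -1 + x + (7/2) x^2 - (2/3) x^3 - (7/24) x^4 - (1/15) x^5 + O(x^6).

a_0 = -1; a_1 = 1; a_2 = 7/2; a_3 = -2/3; a_4 = -7/24; a_5 = -1/15


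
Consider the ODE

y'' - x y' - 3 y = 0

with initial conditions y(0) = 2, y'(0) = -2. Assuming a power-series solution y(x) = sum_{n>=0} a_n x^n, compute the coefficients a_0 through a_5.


Ansatz: y(x) = sum_{n>=0} a_n x^n, so y'(x) = sum_{n>=1} n a_n x^(n-1) and y''(x) = sum_{n>=2} n(n-1) a_n x^(n-2).
Substitute into P(x) y'' + Q(x) y' + R(x) y = 0 with P(x) = 1, Q(x) = -x, R(x) = -3, and match powers of x.
Initial conditions: a_0 = 2, a_1 = -2.
Setting the coefficient of each power of x to zero and solving order by order (substituting the coefficients already found):
  x^0: 2 a_2 - 3 a_0 = 0  ->  2 a_2 = 3 a_0 = 6  ->  a_2 = 3
  x^1: 6 a_3 - 4 a_1 = 0  ->  6 a_3 = 4 a_1 = -8  ->  a_3 = -4/3
  x^2: 12 a_4 - 5 a_2 = 0  ->  12 a_4 = 5 a_2 = 15  ->  a_4 = 5/4
  x^3: 20 a_5 - 6 a_3 = 0  ->  20 a_5 = 6 a_3 = -8  ->  a_5 = -2/5
Truncated series: y(x) = 2 - 2 x + 3 x^2 - (4/3) x^3 + (5/4) x^4 - (2/5) x^5 + O(x^6).

a_0 = 2; a_1 = -2; a_2 = 3; a_3 = -4/3; a_4 = 5/4; a_5 = -2/5


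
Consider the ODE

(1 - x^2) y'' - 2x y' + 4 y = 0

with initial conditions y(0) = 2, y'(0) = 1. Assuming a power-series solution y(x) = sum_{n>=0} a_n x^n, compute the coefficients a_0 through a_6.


Ansatz: y(x) = sum_{n>=0} a_n x^n, so y'(x) = sum_{n>=1} n a_n x^(n-1) and y''(x) = sum_{n>=2} n(n-1) a_n x^(n-2).
Substitute into P(x) y'' + Q(x) y' + R(x) y = 0 with P(x) = 1 - x^2, Q(x) = -2x, R(x) = 4, and match powers of x.
Initial conditions: a_0 = 2, a_1 = 1.
Setting the coefficient of each power of x to zero and solving order by order (substituting the coefficients already found):
  x^0: 2 a_2 + 4 a_0 = 0  ->  2 a_2 = -4 a_0 = -8  ->  a_2 = -4
  x^1: 6 a_3 + 2 a_1 = 0  ->  6 a_3 = -2 a_1 = -2  ->  a_3 = -1/3
  x^2: 12 a_4 - 2 a_2 = 0  ->  12 a_4 = 2 a_2 = -8  ->  a_4 = -2/3
  x^3: 20 a_5 - 8 a_3 = 0  ->  20 a_5 = 8 a_3 = -8/3  ->  a_5 = -2/15
  x^4: 30 a_6 - 16 a_4 = 0  ->  30 a_6 = 16 a_4 = -32/3  ->  a_6 = -16/45
Truncated series: y(x) = 2 + x - 4 x^2 - (1/3) x^3 - (2/3) x^4 - (2/15) x^5 - (16/45) x^6 + O(x^7).

a_0 = 2; a_1 = 1; a_2 = -4; a_3 = -1/3; a_4 = -2/3; a_5 = -2/15; a_6 = -16/45


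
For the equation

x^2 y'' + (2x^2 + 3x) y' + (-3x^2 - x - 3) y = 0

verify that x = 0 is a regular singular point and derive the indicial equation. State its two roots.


Divide by x^2 to reach normal form y'' + P_1(x) y' + P_2(x) y = 0 with P_1(x) = 2 + 3/x and P_2(x) = -3 - 1/x - 3/x^2.
x = 0 is a singular point because the y'-coefficient 2 + 3/x has a pole at x = 0 and the y-coefficient -3 - 1/x - 3/x^2 has a pole at x = 0.
It is a regular singular point because x P_1(x) = p(x) = 2x + 3 and x^2 P_2(x) = q(x) = -3x^2 - x - 3 are polynomials, hence analytic at x = 0.
p(0) = 3,  q(0) = -3.
Indicial equation: r(r-1) + p(0) r + q(0) = 0, i.e. r^2 + (p(0) - 1) r + q(0) = 0, i.e. r^2 + 2 r - 3 = 0.
Discriminant: (2)^2 - 4(-3) = 16, so r = (-2 ± 4)/2.
Solving: r_1 = 1, r_2 = -3.

indicial: r^2 + 2 r - 3 = 0; roots r_1 = 1, r_2 = -3


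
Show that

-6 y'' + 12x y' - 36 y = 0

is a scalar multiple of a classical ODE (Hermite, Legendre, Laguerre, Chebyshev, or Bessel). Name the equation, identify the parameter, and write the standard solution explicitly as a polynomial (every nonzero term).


All three coefficients share the factor -6; dividing through by -6 gives  y'' - 2x y' + 6 y = 0.
This matches the Hermite equation y'' - 2x y' + 2n y = 0 with 2n = 6, so n = 3; the polynomial solution is H_3(x).
With y = sum_k a_k x^k, matching x^k gives (k+2)(k+1) a_{k+2} = 2(k - n) a_k = 2(k - 3) a_k. The right side vanishes at k = 3, so the series with the parity of 3 terminates at degree 3.
Standard normalization: leading coefficient of H_n is 2^n, so a_3 = 2^3 = 8. Work downward with a_k = (k+1)(k+2) a_{k+2} / (2(k - n)):
  a_1 = (2)(3)(8) / (2(1 - 3)) = 48/(-4) = -12
Hence H_3(x) = 8 x^3 - 12 x.

H_3(x); series = 8 x^3 - 12 x


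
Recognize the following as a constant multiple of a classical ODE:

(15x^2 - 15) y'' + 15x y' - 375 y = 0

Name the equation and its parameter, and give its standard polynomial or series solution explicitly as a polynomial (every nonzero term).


All three coefficients share the factor -15; dividing through by -15 gives  (1 - x^2) y'' - x y' + 25 y = 0.
This matches the Chebyshev equation (1 - x^2) y'' - x y' + n^2 y = 0 (note the -x y' term, not -2x y') with n^2 = 25, so n = 5; the polynomial solution is T_5(x).
With y = sum_k a_k x^k, matching x^k gives (k+2)(k+1) a_{k+2} = (k^2 - n^2) a_k = (k - 5)(k + 5) a_k. The right side vanishes at k = 5, so the series with the parity of 5 terminates at degree 5.
Standard normalization: leading coefficient of T_n is 2^(n-1), so a_5 = 2^4 = 16. Work downward with a_k = (k+1)(k+2) a_{k+2} / ((k - 5)(k + 5)):
  a_3 = (4)(5)(16) / ((3 - 5)(3 + 5)) = 320/(-16) = -20
  a_1 = (2)(3)(-20) / ((1 - 5)(1 + 5)) = -120/(-24) = 5
Hence T_5(x) = 16 x^5 - 20 x^3 + 5 x.

T_5(x); series = 16 x^5 - 20 x^3 + 5 x


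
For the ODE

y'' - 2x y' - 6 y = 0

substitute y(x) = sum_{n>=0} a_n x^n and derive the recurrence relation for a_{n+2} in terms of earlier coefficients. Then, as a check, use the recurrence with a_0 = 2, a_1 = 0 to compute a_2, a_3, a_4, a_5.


Substitute y = sum_n a_n x^n.
y''(x) has coefficient (n+2)(n+1) a_{n+2} at x^n;
-2 x y'(x) has coefficient -2 n a_n at x^n (shift);
-6 y(x) has coefficient -6 a_n at x^n.
Matching x^n: (n+2)(n+1) a_{n+2} + (-2n - 6) a_n = 0.
Thus a_{n+2} = (2n + 6) / ((n+1)(n+2)) * a_n.

Check with a_0 = 2, a_1 = 0 (apply the recurrence for n = 0, 1, 2, 3): a_0 = 2, a_1 = 0, a_2 = 6, a_3 = 0, a_4 = 5, a_5 = 0.

a_(n+2) = (2n + 6) / ((n+1)(n+2)) * a_n; check: a_0 = 2, a_1 = 0, a_2 = 6, a_3 = 0, a_4 = 5, a_5 = 0


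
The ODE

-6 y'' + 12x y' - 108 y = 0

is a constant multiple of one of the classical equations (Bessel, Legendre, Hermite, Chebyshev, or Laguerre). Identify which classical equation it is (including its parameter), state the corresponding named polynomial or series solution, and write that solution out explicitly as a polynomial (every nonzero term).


All three coefficients share the factor -6; dividing through by -6 gives  y'' - 2x y' + 18 y = 0.
This matches the Hermite equation y'' - 2x y' + 2n y = 0 with 2n = 18, so n = 9; the polynomial solution is H_9(x).
With y = sum_k a_k x^k, matching x^k gives (k+2)(k+1) a_{k+2} = 2(k - n) a_k = 2(k - 9) a_k. The right side vanishes at k = 9, so the series with the parity of 9 terminates at degree 9.
Standard normalization: leading coefficient of H_n is 2^n, so a_9 = 2^9 = 512. Work downward with a_k = (k+1)(k+2) a_{k+2} / (2(k - n)):
  a_7 = (8)(9)(512) / (2(7 - 9)) = 36864/(-4) = -9216
  a_5 = (6)(7)(-9216) / (2(5 - 9)) = -387072/(-8) = 48384
  a_3 = (4)(5)(48384) / (2(3 - 9)) = 967680/(-12) = -80640
  a_1 = (2)(3)(-80640) / (2(1 - 9)) = -483840/(-16) = 30240
Hence H_9(x) = 512 x^9 - 9216 x^7 + 48384 x^5 - 80640 x^3 + 30240 x.

H_9(x); series = 512 x^9 - 9216 x^7 + 48384 x^5 - 80640 x^3 + 30240 x


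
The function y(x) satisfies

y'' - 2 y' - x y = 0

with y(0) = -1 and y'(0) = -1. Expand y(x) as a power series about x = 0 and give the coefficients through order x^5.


Ansatz: y(x) = sum_{n>=0} a_n x^n, so y'(x) = sum_{n>=1} n a_n x^(n-1) and y''(x) = sum_{n>=2} n(n-1) a_n x^(n-2).
Substitute into P(x) y'' + Q(x) y' + R(x) y = 0 with P(x) = 1, Q(x) = -2, R(x) = -x, and match powers of x.
Initial conditions: a_0 = -1, a_1 = -1.
Setting the coefficient of each power of x to zero and solving order by order (substituting the coefficients already found):
  x^0: 2 a_2 - 2 a_1 = 0  ->  2 a_2 = 2 a_1 = -2  ->  a_2 = -1
  x^1: 6 a_3 - 4 a_2 - a_0 = 0  ->  6 a_3 = 4 a_2 + a_0 = -5  ->  a_3 = -5/6
  x^2: 12 a_4 - 6 a_3 - a_1 = 0  ->  12 a_4 = 6 a_3 + a_1 = -6  ->  a_4 = -1/2
  x^3: 20 a_5 - 8 a_4 - a_2 = 0  ->  20 a_5 = 8 a_4 + a_2 = -5  ->  a_5 = -1/4
Truncated series: y(x) = -1 - x - x^2 - (5/6) x^3 - (1/2) x^4 - (1/4) x^5 + O(x^6).

a_0 = -1; a_1 = -1; a_2 = -1; a_3 = -5/6; a_4 = -1/2; a_5 = -1/4


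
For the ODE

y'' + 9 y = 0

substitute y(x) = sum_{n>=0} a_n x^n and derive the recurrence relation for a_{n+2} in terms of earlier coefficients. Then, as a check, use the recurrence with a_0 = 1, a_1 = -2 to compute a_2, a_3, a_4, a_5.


Substitute y = sum_n a_n x^n into y'' + (const) y = 0.
y''(x) = sum_{n>=0} (n+2)(n+1) a_{n+2} x^n.
The ODE becomes sum_n [(n+2)(n+1) a_{n+2} + 9 a_n] x^n = 0.
Setting each coefficient to zero gives the recurrence:
  (n+2)(n+1) a_{n+2} + 9 a_n = 0,
  a_{n+2} = -9 / ((n+1)(n+2)) a_n.

Check with a_0 = 1, a_1 = -2 (apply the recurrence for n = 0, 1, 2, 3): a_0 = 1, a_1 = -2, a_2 = -9/2, a_3 = 3, a_4 = 27/8, a_5 = -27/20.

a_{n+2} = -9/((n+1)(n+2)) * a_n; check: a_0 = 1, a_1 = -2, a_2 = -9/2, a_3 = 3, a_4 = 27/8, a_5 = -27/20


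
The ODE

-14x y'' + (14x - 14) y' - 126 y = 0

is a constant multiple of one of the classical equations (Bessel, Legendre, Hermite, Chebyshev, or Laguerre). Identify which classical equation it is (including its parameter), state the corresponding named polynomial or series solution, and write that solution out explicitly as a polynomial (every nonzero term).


All three coefficients share the factor -14; dividing through by -14 gives  x y'' + (1 - x) y' + 9 y = 0.
This matches the Laguerre equation x y'' + (1 - x) y' + n y = 0 with n = 9; the polynomial solution is L_9(x).
With y = sum_k a_k x^k, matching x^k gives (k+1)k a_{k+1} + (k+1) a_{k+1} - k a_k + n a_k = 0, i.e. (k+1)^2 a_{k+1} = (k - n) a_k = (k - 9) a_k. The right side vanishes at k = 9, so the series terminates at degree 9.
Standard normalization L_n(0) = 1 gives a_0 = 1. Work upward with a_{k+1} = (k - 9) a_k / (k+1)^2:
  a_1 = (0 - 9)(1) / 1^2 = -9/1 = -9
  a_2 = (1 - 9)(-9) / 2^2 = 72/4 = 18
  a_3 = (2 - 9)(18) / 3^2 = -126/9 = -14
  a_4 = (3 - 9)(-14) / 4^2 = 84/16 = 21/4
  a_5 = (4 - 9)(21/4) / 5^2 = (-105/4)/25 = -21/20
  a_6 = (5 - 9)(-21/20) / 6^2 = (21/5)/36 = 7/60
  a_7 = (6 - 9)(7/60) / 7^2 = (-7/20)/49 = -1/140
  a_8 = (7 - 9)(-1/140) / 8^2 = (1/70)/64 = 1/4480
  a_9 = (8 - 9)(1/4480) / 9^2 = (-1/4480)/81 = -1/362880
Hence L_9(x) = -x^9/362880 + x^8/4480 - x^7/140 + 7 x^6/60 - 21 x^5/20 + 21 x^4/4 - 14 x^3 + 18 x^2 - 9 x + 1.

L_9(x); series = -x^9/362880 + x^8/4480 - x^7/140 + 7 x^6/60 - 21 x^5/20 + 21 x^4/4 - 14 x^3 + 18 x^2 - 9 x + 1


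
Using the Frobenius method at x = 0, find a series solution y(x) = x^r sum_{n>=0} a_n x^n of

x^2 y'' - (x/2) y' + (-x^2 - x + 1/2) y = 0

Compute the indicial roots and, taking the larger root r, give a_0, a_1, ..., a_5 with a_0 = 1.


Write in Frobenius form y'' + (p(x)/x) y' + (q(x)/x^2) y = 0:
  p(x) = -1/2,  q(x) = -x^2 - x + 1/2.
Indicial equation: r(r-1) + (-1/2) r + (1/2) = 0 -> roots r_1 = 1, r_2 = 1/2.
Take r = r_1 = 1. Let y(x) = x^r sum_{n>=0} a_n x^n with a_0 = 1.
Substitute y = x^r sum a_n x^n and match x^{r+n}. The recurrence is
  D(n) a_n - 1 a_{n-1} - 1 a_{n-2} = 0,  where D(n) = (r+n)(r+n-1) + (-1/2)(r+n) + (1/2).
  a_n = [1 a_{n-1} + 1 a_{n-2}] / D(n).
Since the indicial polynomial factors as (r - r_1)(r - r_2), D(n) = (r_1 + n - r_1)(r_1 + n - r_2) = n(n + 1/2).
Evaluating step by step (a_0 = 1):
  n = 1: D(1) = 1(1 + 1/2) = 3/2; numerator = 1(1) = 1; a_1 = (1)/(3/2) = 2/3
  n = 2: D(2) = 2(2 + 1/2) = 5; numerator = 1(2/3) + 1(1) = 5/3; a_2 = (5/3)/(5) = 1/3
  n = 3: D(3) = 3(3 + 1/2) = 21/2; numerator = 1(1/3) + 1(2/3) = 1; a_3 = (1)/(21/2) = 2/21
  n = 4: D(4) = 4(4 + 1/2) = 18; numerator = 1(2/21) + 1(1/3) = 3/7; a_4 = (3/7)/(18) = 1/42
  n = 5: D(5) = 5(5 + 1/2) = 55/2; numerator = 1(1/42) + 1(2/21) = 5/42; a_5 = (5/42)/(55/2) = 1/231

r = 1; a_0 = 1; a_1 = 2/3; a_2 = 1/3; a_3 = 2/21; a_4 = 1/42; a_5 = 1/231


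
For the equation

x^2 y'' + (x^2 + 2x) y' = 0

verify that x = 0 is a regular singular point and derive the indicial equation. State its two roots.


Divide by x^2 to reach normal form y'' + P_1(x) y' + P_2(x) y = 0 with P_1(x) = 1 + 2/x and P_2(x) = 0.
x = 0 is a singular point because the y'-coefficient 1 + 2/x has a pole at x = 0.
It is a regular singular point because x P_1(x) = p(x) = x + 2 and x^2 P_2(x) = q(x) = 0 are polynomials, hence analytic at x = 0.
p(0) = 2,  q(0) = 0.
Indicial equation: r(r-1) + p(0) r + q(0) = 0, i.e. r^2 + (p(0) - 1) r + q(0) = 0, i.e. r^2 + 1 r = 0.
Discriminant: (1)^2 - 4(0) = 1, so r = (-1 ± 1)/2.
Solving: r_1 = 0, r_2 = -1.

indicial: r^2 + 1 r = 0; roots r_1 = 0, r_2 = -1


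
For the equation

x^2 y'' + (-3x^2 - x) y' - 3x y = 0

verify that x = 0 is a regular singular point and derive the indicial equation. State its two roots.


Divide by x^2 to reach normal form y'' + P_1(x) y' + P_2(x) y = 0 with P_1(x) = -3 - 1/x and P_2(x) = -3/x.
x = 0 is a singular point because the y'-coefficient -3 - 1/x has a pole at x = 0 and the y-coefficient -3/x has a pole at x = 0.
It is a regular singular point because x P_1(x) = p(x) = -3x - 1 and x^2 P_2(x) = q(x) = -3x are polynomials, hence analytic at x = 0.
p(0) = -1,  q(0) = 0.
Indicial equation: r(r-1) + p(0) r + q(0) = 0, i.e. r^2 + (p(0) - 1) r + q(0) = 0, i.e. r^2 - 2 r = 0.
Discriminant: (-2)^2 - 4(0) = 4, so r = (2 ± 2)/2.
Solving: r_1 = 2, r_2 = 0.

indicial: r^2 - 2 r = 0; roots r_1 = 2, r_2 = 0


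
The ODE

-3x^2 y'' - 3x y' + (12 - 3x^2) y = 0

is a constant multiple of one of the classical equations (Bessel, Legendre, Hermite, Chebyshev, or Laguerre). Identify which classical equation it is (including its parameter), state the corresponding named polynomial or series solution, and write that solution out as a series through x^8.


All three coefficients share the factor -3; dividing through by -3 gives  x^2 y'' + x y' + (x^2 - 4) y = 0.
This matches the Bessel equation x^2 y'' + x y' + (x^2 - nu^2) y = 0 with nu^2 = 4, so nu = 2; the solution bounded at x = 0 is J_2(x).
Frobenius at x = 0: indicial roots ±nu; for r = nu the recurrence k(k + 2nu) c_k = -c_{k-2} gives the standard series J_nu(x) = sum_{k>=0} (-1)^k / (k! (k+nu)!) (x/2)^(2k+nu). Evaluate the first 4 terms:
  k = 0: (-1)^0 / (0! * 2! * 2^2) x^2 = 1/(1*2*4) x^2 = (1/8) x^2
  k = 1: (-1)^1 / (1! * 3! * 2^4) x^4 = -1/(1*6*16) x^4 = (-1/96) x^4
  k = 2: (-1)^2 / (2! * 4! * 2^6) x^6 = 1/(2*24*64) x^6 = (1/3072) x^6
  k = 3: (-1)^3 / (3! * 5! * 2^8) x^8 = -1/(6*120*256) x^8 = (-1/184320) x^8
Hence J_2(x) = -x^8/184320 + x^6/3072 - x^4/96 + x^2/8 + ....

J_2(x); series = -x^8/184320 + x^6/3072 - x^4/96 + x^2/8


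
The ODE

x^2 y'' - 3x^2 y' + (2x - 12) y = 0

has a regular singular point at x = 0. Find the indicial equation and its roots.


Divide by x^2 to reach normal form y'' + P_1(x) y' + P_2(x) y = 0 with P_1(x) = -3 and P_2(x) = 2/x - 12/x^2.
x = 0 is a singular point because the y-coefficient 2/x - 12/x^2 has a pole at x = 0.
It is a regular singular point because x P_1(x) = p(x) = -3x and x^2 P_2(x) = q(x) = 2x - 12 are polynomials, hence analytic at x = 0.
p(0) = 0,  q(0) = -12.
Indicial equation: r(r-1) + p(0) r + q(0) = 0, i.e. r^2 + (p(0) - 1) r + q(0) = 0, i.e. r^2 - 1 r - 12 = 0.
Discriminant: (-1)^2 - 4(-12) = 49, so r = (1 ± 7)/2.
Solving: r_1 = 4, r_2 = -3.

indicial: r^2 - 1 r - 12 = 0; roots r_1 = 4, r_2 = -3


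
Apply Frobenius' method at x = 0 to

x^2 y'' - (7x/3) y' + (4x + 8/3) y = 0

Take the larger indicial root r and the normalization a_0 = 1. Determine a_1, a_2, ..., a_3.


Write in Frobenius form y'' + (p(x)/x) y' + (q(x)/x^2) y = 0:
  p(x) = -7/3,  q(x) = 4x + 8/3.
Indicial equation: r(r-1) + (-7/3) r + (8/3) = 0 -> roots r_1 = 2, r_2 = 4/3.
Take r = r_1 = 2. Let y(x) = x^r sum_{n>=0} a_n x^n with a_0 = 1.
Substitute y = x^r sum a_n x^n and match x^{r+n}. The recurrence is
  D(n) a_n + 4 a_{n-1} = 0,  where D(n) = (r+n)(r+n-1) + (-7/3)(r+n) + (8/3).
  a_n = -4 / D(n) * a_{n-1}.
Since the indicial polynomial factors as (r - r_1)(r - r_2), D(n) = (r_1 + n - r_1)(r_1 + n - r_2) = n(n + 2/3).
Evaluating step by step (a_0 = 1):
  n = 1: D(1) = 1(1 + 2/3) = 5/3; numerator = -4(1) = -4; a_1 = (-4)/(5/3) = -12/5
  n = 2: D(2) = 2(2 + 2/3) = 16/3; numerator = -4(-12/5) = 48/5; a_2 = (48/5)/(16/3) = 9/5
  n = 3: D(3) = 3(3 + 2/3) = 11; numerator = -4(9/5) = -36/5; a_3 = (-36/5)/(11) = -36/55

r = 2; a_0 = 1; a_1 = -12/5; a_2 = 9/5; a_3 = -36/55


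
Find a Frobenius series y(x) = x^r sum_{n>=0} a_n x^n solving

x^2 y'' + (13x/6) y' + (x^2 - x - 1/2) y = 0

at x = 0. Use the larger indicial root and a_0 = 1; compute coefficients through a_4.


Write in Frobenius form y'' + (p(x)/x) y' + (q(x)/x^2) y = 0:
  p(x) = 13/6,  q(x) = x^2 - x - 1/2.
Indicial equation: r(r-1) + (13/6) r + (-1/2) = 0 -> roots r_1 = 1/3, r_2 = -3/2.
Take r = r_1 = 1/3. Let y(x) = x^r sum_{n>=0} a_n x^n with a_0 = 1.
Substitute y = x^r sum a_n x^n and match x^{r+n}. The recurrence is
  D(n) a_n - 1 a_{n-1} + 1 a_{n-2} = 0,  where D(n) = (r+n)(r+n-1) + (13/6)(r+n) + (-1/2).
  a_n = [1 a_{n-1} - 1 a_{n-2}] / D(n).
Since the indicial polynomial factors as (r - r_1)(r - r_2), D(n) = (r_1 + n - r_1)(r_1 + n - r_2) = n(n + 11/6).
Evaluating step by step (a_0 = 1):
  n = 1: D(1) = 1(1 + 11/6) = 17/6; numerator = 1(1) = 1; a_1 = (1)/(17/6) = 6/17
  n = 2: D(2) = 2(2 + 11/6) = 23/3; numerator = 1(6/17) - 1(1) = -11/17; a_2 = (-11/17)/(23/3) = -33/391
  n = 3: D(3) = 3(3 + 11/6) = 29/2; numerator = 1(-33/391) - 1(6/17) = -171/391; a_3 = (-171/391)/(29/2) = -342/11339
  n = 4: D(4) = 4(4 + 11/6) = 70/3; numerator = 1(-342/11339) - 1(-33/391) = 615/11339; a_4 = (615/11339)/(70/3) = 369/158746

r = 1/3; a_0 = 1; a_1 = 6/17; a_2 = -33/391; a_3 = -342/11339; a_4 = 369/158746
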